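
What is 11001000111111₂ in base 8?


Group into 3-bit groups: 011001000111111
  011 = 3
  001 = 1
  000 = 0
  111 = 7
  111 = 7
= 0o31077


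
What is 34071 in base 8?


Divide by 8 repeatedly:
34071 ÷ 8 = 4258 remainder 7
4258 ÷ 8 = 532 remainder 2
532 ÷ 8 = 66 remainder 4
66 ÷ 8 = 8 remainder 2
8 ÷ 8 = 1 remainder 0
1 ÷ 8 = 0 remainder 1
Reading remainders bottom-up:
= 0o102427


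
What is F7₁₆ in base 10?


Positional values:
Position 0: 7 × 16^0 = 7 × 1 = 7
Position 1: F × 16^1 = 15 × 16 = 240
Sum = 7 + 240
= 247


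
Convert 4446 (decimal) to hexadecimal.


Divide by 16 repeatedly:
4446 ÷ 16 = 277 remainder 14 (E)
277 ÷ 16 = 17 remainder 5 (5)
17 ÷ 16 = 1 remainder 1 (1)
1 ÷ 16 = 0 remainder 1 (1)
Reading remainders bottom-up:
= 0x115E


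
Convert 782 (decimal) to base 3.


Divide by 3 repeatedly:
782 ÷ 3 = 260 remainder 2
260 ÷ 3 = 86 remainder 2
86 ÷ 3 = 28 remainder 2
28 ÷ 3 = 9 remainder 1
9 ÷ 3 = 3 remainder 0
3 ÷ 3 = 1 remainder 0
1 ÷ 3 = 0 remainder 1
Reading remainders bottom-up:
= 1001222


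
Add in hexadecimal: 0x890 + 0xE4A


Align and add column by column (LSB to MSB, each column mod 16 with carry):
  0890
+ 0E4A
  ----
  col 0: 0(0) + A(10) + 0 (carry in) = 10 → A(10), carry out 0
  col 1: 9(9) + 4(4) + 0 (carry in) = 13 → D(13), carry out 0
  col 2: 8(8) + E(14) + 0 (carry in) = 22 → 6(6), carry out 1
  col 3: 0(0) + 0(0) + 1 (carry in) = 1 → 1(1), carry out 0
Reading digits MSB→LSB: 16DA
Strip leading zeros: 16DA
= 0x16DA


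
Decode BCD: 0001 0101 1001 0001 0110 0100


Each 4-bit group → digit:
  0001 → 1
  0101 → 5
  1001 → 9
  0001 → 1
  0110 → 6
  0100 → 4
= 159164


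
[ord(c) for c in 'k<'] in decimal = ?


String: 'k<'  (2 characters)
Per-character ASCII lookup:
  'k': lowercase starts at 97: 'k' = 97 + 10 = 107
  '<': special character: '<' = 60
= 107 60


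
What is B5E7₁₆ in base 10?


Positional values:
Position 0: 7 × 16^0 = 7 × 1 = 7
Position 1: E × 16^1 = 14 × 16 = 224
Position 2: 5 × 16^2 = 5 × 256 = 1280
Position 3: B × 16^3 = 11 × 4096 = 45056
Sum = 7 + 224 + 1280 + 45056
= 46567


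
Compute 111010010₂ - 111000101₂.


Align and subtract column by column (LSB to MSB, borrowing when needed):
  111010010
- 111000101
  ---------
  col 0: (0 - 0 borrow-in) - 1 → borrow from next column: (0+2) - 1 = 1, borrow out 1
  col 1: (1 - 1 borrow-in) - 0 → 0 - 0 = 0, borrow out 0
  col 2: (0 - 0 borrow-in) - 1 → borrow from next column: (0+2) - 1 = 1, borrow out 1
  col 3: (0 - 1 borrow-in) - 0 → borrow from next column: (-1+2) - 0 = 1, borrow out 1
  col 4: (1 - 1 borrow-in) - 0 → 0 - 0 = 0, borrow out 0
  col 5: (0 - 0 borrow-in) - 0 → 0 - 0 = 0, borrow out 0
  col 6: (1 - 0 borrow-in) - 1 → 1 - 1 = 0, borrow out 0
  col 7: (1 - 0 borrow-in) - 1 → 1 - 1 = 0, borrow out 0
  col 8: (1 - 0 borrow-in) - 1 → 1 - 1 = 0, borrow out 0
Reading bits MSB→LSB: 000001101
Strip leading zeros: 1101
= 1101


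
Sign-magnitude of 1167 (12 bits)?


Sign bit: 0 (positive)
Magnitude: 1167 = 10010001111
= 010010001111


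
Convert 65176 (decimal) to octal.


Divide by 8 repeatedly:
65176 ÷ 8 = 8147 remainder 0
8147 ÷ 8 = 1018 remainder 3
1018 ÷ 8 = 127 remainder 2
127 ÷ 8 = 15 remainder 7
15 ÷ 8 = 1 remainder 7
1 ÷ 8 = 0 remainder 1
Reading remainders bottom-up:
= 0o177230


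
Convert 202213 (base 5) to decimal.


Positional values (base 5):
  3 × 5^0 = 3 × 1 = 3
  1 × 5^1 = 1 × 5 = 5
  2 × 5^2 = 2 × 25 = 50
  2 × 5^3 = 2 × 125 = 250
  0 × 5^4 = 0 × 625 = 0
  2 × 5^5 = 2 × 3125 = 6250
Sum = 3 + 5 + 50 + 250 + 0 + 6250
= 6558


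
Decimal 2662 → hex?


Divide by 16 repeatedly:
2662 ÷ 16 = 166 remainder 6 (6)
166 ÷ 16 = 10 remainder 6 (6)
10 ÷ 16 = 0 remainder 10 (A)
Reading remainders bottom-up:
= 0xA66


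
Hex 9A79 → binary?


Each hex digit → 4 binary bits:
  9 = 1001
  A = 1010
  7 = 0111
  9 = 1001
Concatenate: 1001 1010 0111 1001
= 1001101001111001


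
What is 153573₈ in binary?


Each octal digit → 3 binary bits:
  1 = 001
  5 = 101
  3 = 011
  5 = 101
  7 = 111
  3 = 011
Concatenate: 001 101 011 101 111 011
= 001101011101111011


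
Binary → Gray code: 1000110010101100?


Binary: 1000110010101100
Gray code: G = B XOR (B >> 1)
B >> 1 = 0100011001010110
1000110010101100 XOR 0100011001010110:
  1 XOR 0 = 1
  0 XOR 1 = 1
  0 XOR 0 = 0
  0 XOR 0 = 0
  1 XOR 0 = 1
  1 XOR 1 = 0
  0 XOR 1 = 1
  0 XOR 0 = 0
  1 XOR 0 = 1
  0 XOR 1 = 1
  1 XOR 0 = 1
  0 XOR 1 = 1
  1 XOR 0 = 1
  1 XOR 1 = 0
  0 XOR 1 = 1
  0 XOR 0 = 0
= 1100101011111010


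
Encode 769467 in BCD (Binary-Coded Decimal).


Each digit → 4-bit binary:
  7 → 0111
  6 → 0110
  9 → 1001
  4 → 0100
  6 → 0110
  7 → 0111
= 0111 0110 1001 0100 0110 0111


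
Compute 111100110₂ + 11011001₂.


Align and add column by column (LSB to MSB, carry propagating):
  0111100110
+ 0011011001
  ----------
  col 0: 0 + 1 + 0 (carry in) = 1 → bit 1, carry out 0
  col 1: 1 + 0 + 0 (carry in) = 1 → bit 1, carry out 0
  col 2: 1 + 0 + 0 (carry in) = 1 → bit 1, carry out 0
  col 3: 0 + 1 + 0 (carry in) = 1 → bit 1, carry out 0
  col 4: 0 + 1 + 0 (carry in) = 1 → bit 1, carry out 0
  col 5: 1 + 0 + 0 (carry in) = 1 → bit 1, carry out 0
  col 6: 1 + 1 + 0 (carry in) = 2 → bit 0, carry out 1
  col 7: 1 + 1 + 1 (carry in) = 3 → bit 1, carry out 1
  col 8: 1 + 0 + 1 (carry in) = 2 → bit 0, carry out 1
  col 9: 0 + 0 + 1 (carry in) = 1 → bit 1, carry out 0
Reading bits MSB→LSB: 1010111111
Strip leading zeros: 1010111111
= 1010111111


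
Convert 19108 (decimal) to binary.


Divide by 2 repeatedly:
19108 ÷ 2 = 9554 remainder 0
9554 ÷ 2 = 4777 remainder 0
4777 ÷ 2 = 2388 remainder 1
2388 ÷ 2 = 1194 remainder 0
1194 ÷ 2 = 597 remainder 0
597 ÷ 2 = 298 remainder 1
298 ÷ 2 = 149 remainder 0
149 ÷ 2 = 74 remainder 1
74 ÷ 2 = 37 remainder 0
37 ÷ 2 = 18 remainder 1
18 ÷ 2 = 9 remainder 0
9 ÷ 2 = 4 remainder 1
4 ÷ 2 = 2 remainder 0
2 ÷ 2 = 1 remainder 0
1 ÷ 2 = 0 remainder 1
Reading remainders bottom-up:
= 100101010100100


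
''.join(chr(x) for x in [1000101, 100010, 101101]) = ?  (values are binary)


Codes (binary): 1000101 100010 101101
Per-code ASCII lookup:
  1000101 = 69  (range 65-90: uppercase, 69 - 65 = 4) → 'E'
  100010 = 34  (special character) → '"'
  101101 = 45  (special character) → '-'
= 'E"-'


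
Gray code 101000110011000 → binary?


Gray code: 101000110011000
MSB stays the same: 1
Each subsequent bit = prev_binary XOR current_gray:
  B[1] = 1 XOR 0 = 1
  B[2] = 1 XOR 1 = 0
  B[3] = 0 XOR 0 = 0
  B[4] = 0 XOR 0 = 0
  B[5] = 0 XOR 0 = 0
  B[6] = 0 XOR 1 = 1
  B[7] = 1 XOR 1 = 0
  B[8] = 0 XOR 0 = 0
  B[9] = 0 XOR 0 = 0
  B[10] = 0 XOR 1 = 1
  B[11] = 1 XOR 1 = 0
  B[12] = 0 XOR 0 = 0
  B[13] = 0 XOR 0 = 0
  B[14] = 0 XOR 0 = 0
= 110000100010000 (24848 decimal)


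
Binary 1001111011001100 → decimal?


Positional values:
Bit 2: 1 × 2^2 = 4
Bit 3: 1 × 2^3 = 8
Bit 6: 1 × 2^6 = 64
Bit 7: 1 × 2^7 = 128
Bit 9: 1 × 2^9 = 512
Bit 10: 1 × 2^10 = 1024
Bit 11: 1 × 2^11 = 2048
Bit 12: 1 × 2^12 = 4096
Bit 15: 1 × 2^15 = 32768
Sum = 4 + 8 + 64 + 128 + 512 + 1024 + 2048 + 4096 + 32768
= 40652


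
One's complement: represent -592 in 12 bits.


Original: 001001010000
Invert all bits:
  bit 0: 0 → 1
  bit 1: 0 → 1
  bit 2: 1 → 0
  bit 3: 0 → 1
  bit 4: 0 → 1
  bit 5: 1 → 0
  bit 6: 0 → 1
  bit 7: 1 → 0
  bit 8: 0 → 1
  bit 9: 0 → 1
  bit 10: 0 → 1
  bit 11: 0 → 1
= 110110101111


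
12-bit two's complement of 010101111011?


Original: 010101111011
Step 1 - Invert all bits: 101010000100
Step 2 - Add 1: 101010000100 + 1
= 101010000101 (represents -1403)


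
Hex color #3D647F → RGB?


Hex: #3D647F
R = 3D₁₆ = 61
G = 64₁₆ = 100
B = 7F₁₆ = 127
= RGB(61, 100, 127)


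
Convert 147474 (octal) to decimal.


Positional values:
Position 0: 4 × 8^0 = 4
Position 1: 7 × 8^1 = 56
Position 2: 4 × 8^2 = 256
Position 3: 7 × 8^3 = 3584
Position 4: 4 × 8^4 = 16384
Position 5: 1 × 8^5 = 32768
Sum = 4 + 56 + 256 + 3584 + 16384 + 32768
= 53052


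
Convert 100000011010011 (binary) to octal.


Group into 3-bit groups: 100000011010011
  100 = 4
  000 = 0
  011 = 3
  010 = 2
  011 = 3
= 0o40323


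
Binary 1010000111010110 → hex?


Group into 4-bit nibbles: 1010000111010110
  1010 = A
  0001 = 1
  1101 = D
  0110 = 6
= 0xA1D6


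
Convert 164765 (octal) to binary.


Each octal digit → 3 binary bits:
  1 = 001
  6 = 110
  4 = 100
  7 = 111
  6 = 110
  5 = 101
Concatenate: 001 110 100 111 110 101
= 001110100111110101


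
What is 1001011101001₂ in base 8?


Group into 3-bit groups: 001001011101001
  001 = 1
  001 = 1
  011 = 3
  101 = 5
  001 = 1
= 0o11351


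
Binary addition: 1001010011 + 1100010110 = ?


Align and add column by column (LSB to MSB, carry propagating):
  01001010011
+ 01100010110
  -----------
  col 0: 1 + 0 + 0 (carry in) = 1 → bit 1, carry out 0
  col 1: 1 + 1 + 0 (carry in) = 2 → bit 0, carry out 1
  col 2: 0 + 1 + 1 (carry in) = 2 → bit 0, carry out 1
  col 3: 0 + 0 + 1 (carry in) = 1 → bit 1, carry out 0
  col 4: 1 + 1 + 0 (carry in) = 2 → bit 0, carry out 1
  col 5: 0 + 0 + 1 (carry in) = 1 → bit 1, carry out 0
  col 6: 1 + 0 + 0 (carry in) = 1 → bit 1, carry out 0
  col 7: 0 + 0 + 0 (carry in) = 0 → bit 0, carry out 0
  col 8: 0 + 1 + 0 (carry in) = 1 → bit 1, carry out 0
  col 9: 1 + 1 + 0 (carry in) = 2 → bit 0, carry out 1
  col 10: 0 + 0 + 1 (carry in) = 1 → bit 1, carry out 0
Reading bits MSB→LSB: 10101101001
Strip leading zeros: 10101101001
= 10101101001


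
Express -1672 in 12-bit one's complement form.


Original: 011010001000
Invert all bits:
  bit 0: 0 → 1
  bit 1: 1 → 0
  bit 2: 1 → 0
  bit 3: 0 → 1
  bit 4: 1 → 0
  bit 5: 0 → 1
  bit 6: 0 → 1
  bit 7: 0 → 1
  bit 8: 1 → 0
  bit 9: 0 → 1
  bit 10: 0 → 1
  bit 11: 0 → 1
= 100101110111


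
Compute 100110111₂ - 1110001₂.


Align and subtract column by column (LSB to MSB, borrowing when needed):
  100110111
- 001110001
  ---------
  col 0: (1 - 0 borrow-in) - 1 → 1 - 1 = 0, borrow out 0
  col 1: (1 - 0 borrow-in) - 0 → 1 - 0 = 1, borrow out 0
  col 2: (1 - 0 borrow-in) - 0 → 1 - 0 = 1, borrow out 0
  col 3: (0 - 0 borrow-in) - 0 → 0 - 0 = 0, borrow out 0
  col 4: (1 - 0 borrow-in) - 1 → 1 - 1 = 0, borrow out 0
  col 5: (1 - 0 borrow-in) - 1 → 1 - 1 = 0, borrow out 0
  col 6: (0 - 0 borrow-in) - 1 → borrow from next column: (0+2) - 1 = 1, borrow out 1
  col 7: (0 - 1 borrow-in) - 0 → borrow from next column: (-1+2) - 0 = 1, borrow out 1
  col 8: (1 - 1 borrow-in) - 0 → 0 - 0 = 0, borrow out 0
Reading bits MSB→LSB: 011000110
Strip leading zeros: 11000110
= 11000110


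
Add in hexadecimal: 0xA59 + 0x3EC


Align and add column by column (LSB to MSB, each column mod 16 with carry):
  0A59
+ 03EC
  ----
  col 0: 9(9) + C(12) + 0 (carry in) = 21 → 5(5), carry out 1
  col 1: 5(5) + E(14) + 1 (carry in) = 20 → 4(4), carry out 1
  col 2: A(10) + 3(3) + 1 (carry in) = 14 → E(14), carry out 0
  col 3: 0(0) + 0(0) + 0 (carry in) = 0 → 0(0), carry out 0
Reading digits MSB→LSB: 0E45
Strip leading zeros: E45
= 0xE45


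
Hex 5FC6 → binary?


Each hex digit → 4 binary bits:
  5 = 0101
  F = 1111
  C = 1100
  6 = 0110
Concatenate: 0101 1111 1100 0110
= 0101111111000110


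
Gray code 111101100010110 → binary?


Gray code: 111101100010110
MSB stays the same: 1
Each subsequent bit = prev_binary XOR current_gray:
  B[1] = 1 XOR 1 = 0
  B[2] = 0 XOR 1 = 1
  B[3] = 1 XOR 1 = 0
  B[4] = 0 XOR 0 = 0
  B[5] = 0 XOR 1 = 1
  B[6] = 1 XOR 1 = 0
  B[7] = 0 XOR 0 = 0
  B[8] = 0 XOR 0 = 0
  B[9] = 0 XOR 0 = 0
  B[10] = 0 XOR 1 = 1
  B[11] = 1 XOR 0 = 1
  B[12] = 1 XOR 1 = 0
  B[13] = 0 XOR 1 = 1
  B[14] = 1 XOR 0 = 1
= 101001000011011 (21019 decimal)


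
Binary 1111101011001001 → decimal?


Positional values:
Bit 0: 1 × 2^0 = 1
Bit 3: 1 × 2^3 = 8
Bit 6: 1 × 2^6 = 64
Bit 7: 1 × 2^7 = 128
Bit 9: 1 × 2^9 = 512
Bit 11: 1 × 2^11 = 2048
Bit 12: 1 × 2^12 = 4096
Bit 13: 1 × 2^13 = 8192
Bit 14: 1 × 2^14 = 16384
Bit 15: 1 × 2^15 = 32768
Sum = 1 + 8 + 64 + 128 + 512 + 2048 + 4096 + 8192 + 16384 + 32768
= 64201


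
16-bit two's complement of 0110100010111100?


Original: 0110100010111100
Step 1 - Invert all bits: 1001011101000011
Step 2 - Add 1: 1001011101000011 + 1
= 1001011101000100 (represents -26812)


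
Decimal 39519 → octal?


Divide by 8 repeatedly:
39519 ÷ 8 = 4939 remainder 7
4939 ÷ 8 = 617 remainder 3
617 ÷ 8 = 77 remainder 1
77 ÷ 8 = 9 remainder 5
9 ÷ 8 = 1 remainder 1
1 ÷ 8 = 0 remainder 1
Reading remainders bottom-up:
= 0o115137


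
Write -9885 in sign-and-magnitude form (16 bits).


Sign bit: 1 (negative)
Magnitude: 9885 = 010011010011101
= 1010011010011101


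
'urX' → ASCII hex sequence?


String: 'urX'  (3 characters)
Per-character ASCII lookup:
  'u': lowercase starts at 97: 'u' = 97 + 20 = 117 → 0x75
  'r': lowercase starts at 97: 'r' = 97 + 17 = 114 → 0x72
  'X': uppercase starts at 65: 'X' = 65 + 23 = 88 → 0x58
= 0x75 0x72 0x58


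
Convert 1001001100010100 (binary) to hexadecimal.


Group into 4-bit nibbles: 1001001100010100
  1001 = 9
  0011 = 3
  0001 = 1
  0100 = 4
= 0x9314


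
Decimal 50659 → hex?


Divide by 16 repeatedly:
50659 ÷ 16 = 3166 remainder 3 (3)
3166 ÷ 16 = 197 remainder 14 (E)
197 ÷ 16 = 12 remainder 5 (5)
12 ÷ 16 = 0 remainder 12 (C)
Reading remainders bottom-up:
= 0xC5E3


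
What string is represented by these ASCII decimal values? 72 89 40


Codes (decimal): 72 89 40
Per-code ASCII lookup:
  72  (range 65-90: uppercase, 72 - 65 = 7) → 'H'
  89  (range 65-90: uppercase, 89 - 65 = 24) → 'Y'
  40  (special character) → '('
= 'HY('


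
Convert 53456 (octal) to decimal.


Positional values:
Position 0: 6 × 8^0 = 6
Position 1: 5 × 8^1 = 40
Position 2: 4 × 8^2 = 256
Position 3: 3 × 8^3 = 1536
Position 4: 5 × 8^4 = 20480
Sum = 6 + 40 + 256 + 1536 + 20480
= 22318


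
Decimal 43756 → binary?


Divide by 2 repeatedly:
43756 ÷ 2 = 21878 remainder 0
21878 ÷ 2 = 10939 remainder 0
10939 ÷ 2 = 5469 remainder 1
5469 ÷ 2 = 2734 remainder 1
2734 ÷ 2 = 1367 remainder 0
1367 ÷ 2 = 683 remainder 1
683 ÷ 2 = 341 remainder 1
341 ÷ 2 = 170 remainder 1
170 ÷ 2 = 85 remainder 0
85 ÷ 2 = 42 remainder 1
42 ÷ 2 = 21 remainder 0
21 ÷ 2 = 10 remainder 1
10 ÷ 2 = 5 remainder 0
5 ÷ 2 = 2 remainder 1
2 ÷ 2 = 1 remainder 0
1 ÷ 2 = 0 remainder 1
Reading remainders bottom-up:
= 1010101011101100


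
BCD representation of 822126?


Each digit → 4-bit binary:
  8 → 1000
  2 → 0010
  2 → 0010
  1 → 0001
  2 → 0010
  6 → 0110
= 1000 0010 0010 0001 0010 0110


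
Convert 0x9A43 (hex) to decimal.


Positional values:
Position 0: 3 × 16^0 = 3 × 1 = 3
Position 1: 4 × 16^1 = 4 × 16 = 64
Position 2: A × 16^2 = 10 × 256 = 2560
Position 3: 9 × 16^3 = 9 × 4096 = 36864
Sum = 3 + 64 + 2560 + 36864
= 39491


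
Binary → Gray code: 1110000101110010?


Binary: 1110000101110010
Gray code: G = B XOR (B >> 1)
B >> 1 = 0111000010111001
1110000101110010 XOR 0111000010111001:
  1 XOR 0 = 1
  1 XOR 1 = 0
  1 XOR 1 = 0
  0 XOR 1 = 1
  0 XOR 0 = 0
  0 XOR 0 = 0
  0 XOR 0 = 0
  1 XOR 0 = 1
  0 XOR 1 = 1
  1 XOR 0 = 1
  1 XOR 1 = 0
  1 XOR 1 = 0
  0 XOR 1 = 1
  0 XOR 0 = 0
  1 XOR 0 = 1
  0 XOR 1 = 1
= 1001000111001011


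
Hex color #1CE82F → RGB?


Hex: #1CE82F
R = 1C₁₆ = 28
G = E8₁₆ = 232
B = 2F₁₆ = 47
= RGB(28, 232, 47)


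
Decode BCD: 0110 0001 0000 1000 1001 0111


Each 4-bit group → digit:
  0110 → 6
  0001 → 1
  0000 → 0
  1000 → 8
  1001 → 9
  0111 → 7
= 610897


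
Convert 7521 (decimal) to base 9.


Divide by 9 repeatedly:
7521 ÷ 9 = 835 remainder 6
835 ÷ 9 = 92 remainder 7
92 ÷ 9 = 10 remainder 2
10 ÷ 9 = 1 remainder 1
1 ÷ 9 = 0 remainder 1
Reading remainders bottom-up:
= 11276


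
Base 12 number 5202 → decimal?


Positional values (base 12):
  2 × 12^0 = 2 × 1 = 2
  0 × 12^1 = 0 × 12 = 0
  2 × 12^2 = 2 × 144 = 288
  5 × 12^3 = 5 × 1728 = 8640
Sum = 2 + 0 + 288 + 8640
= 8930


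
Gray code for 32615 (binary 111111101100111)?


Binary: 111111101100111
Gray code: G = B XOR (B >> 1)
B >> 1 = 011111110110011
111111101100111 XOR 011111110110011:
  1 XOR 0 = 1
  1 XOR 1 = 0
  1 XOR 1 = 0
  1 XOR 1 = 0
  1 XOR 1 = 0
  1 XOR 1 = 0
  1 XOR 1 = 0
  0 XOR 1 = 1
  1 XOR 0 = 1
  1 XOR 1 = 0
  0 XOR 1 = 1
  0 XOR 0 = 0
  1 XOR 0 = 1
  1 XOR 1 = 0
  1 XOR 1 = 0
= 100000011010100


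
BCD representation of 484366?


Each digit → 4-bit binary:
  4 → 0100
  8 → 1000
  4 → 0100
  3 → 0011
  6 → 0110
  6 → 0110
= 0100 1000 0100 0011 0110 0110


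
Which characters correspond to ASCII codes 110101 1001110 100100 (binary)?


Codes (binary): 110101 1001110 100100
Per-code ASCII lookup:
  110101 = 53  (range 48-57: digits, 53 - 48 = 5) → '5'
  1001110 = 78  (range 65-90: uppercase, 78 - 65 = 13) → 'N'
  100100 = 36  (special character) → '$'
= '5N$'


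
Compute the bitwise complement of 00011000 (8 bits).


Original: 00011000
Invert all bits:
  bit 0: 0 → 1
  bit 1: 0 → 1
  bit 2: 0 → 1
  bit 3: 1 → 0
  bit 4: 1 → 0
  bit 5: 0 → 1
  bit 6: 0 → 1
  bit 7: 0 → 1
= 11100111


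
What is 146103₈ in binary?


Each octal digit → 3 binary bits:
  1 = 001
  4 = 100
  6 = 110
  1 = 001
  0 = 000
  3 = 011
Concatenate: 001 100 110 001 000 011
= 001100110001000011


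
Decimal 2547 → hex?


Divide by 16 repeatedly:
2547 ÷ 16 = 159 remainder 3 (3)
159 ÷ 16 = 9 remainder 15 (F)
9 ÷ 16 = 0 remainder 9 (9)
Reading remainders bottom-up:
= 0x9F3


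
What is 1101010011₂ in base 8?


Group into 3-bit groups: 001101010011
  001 = 1
  101 = 5
  010 = 2
  011 = 3
= 0o1523


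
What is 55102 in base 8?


Divide by 8 repeatedly:
55102 ÷ 8 = 6887 remainder 6
6887 ÷ 8 = 860 remainder 7
860 ÷ 8 = 107 remainder 4
107 ÷ 8 = 13 remainder 3
13 ÷ 8 = 1 remainder 5
1 ÷ 8 = 0 remainder 1
Reading remainders bottom-up:
= 0o153476


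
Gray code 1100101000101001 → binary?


Gray code: 1100101000101001
MSB stays the same: 1
Each subsequent bit = prev_binary XOR current_gray:
  B[1] = 1 XOR 1 = 0
  B[2] = 0 XOR 0 = 0
  B[3] = 0 XOR 0 = 0
  B[4] = 0 XOR 1 = 1
  B[5] = 1 XOR 0 = 1
  B[6] = 1 XOR 1 = 0
  B[7] = 0 XOR 0 = 0
  B[8] = 0 XOR 0 = 0
  B[9] = 0 XOR 0 = 0
  B[10] = 0 XOR 1 = 1
  B[11] = 1 XOR 0 = 1
  B[12] = 1 XOR 1 = 0
  B[13] = 0 XOR 0 = 0
  B[14] = 0 XOR 0 = 0
  B[15] = 0 XOR 1 = 1
= 1000110000110001 (35889 decimal)


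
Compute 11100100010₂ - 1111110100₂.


Align and subtract column by column (LSB to MSB, borrowing when needed):
  11100100010
- 01111110100
  -----------
  col 0: (0 - 0 borrow-in) - 0 → 0 - 0 = 0, borrow out 0
  col 1: (1 - 0 borrow-in) - 0 → 1 - 0 = 1, borrow out 0
  col 2: (0 - 0 borrow-in) - 1 → borrow from next column: (0+2) - 1 = 1, borrow out 1
  col 3: (0 - 1 borrow-in) - 0 → borrow from next column: (-1+2) - 0 = 1, borrow out 1
  col 4: (0 - 1 borrow-in) - 1 → borrow from next column: (-1+2) - 1 = 0, borrow out 1
  col 5: (1 - 1 borrow-in) - 1 → borrow from next column: (0+2) - 1 = 1, borrow out 1
  col 6: (0 - 1 borrow-in) - 1 → borrow from next column: (-1+2) - 1 = 0, borrow out 1
  col 7: (0 - 1 borrow-in) - 1 → borrow from next column: (-1+2) - 1 = 0, borrow out 1
  col 8: (1 - 1 borrow-in) - 1 → borrow from next column: (0+2) - 1 = 1, borrow out 1
  col 9: (1 - 1 borrow-in) - 1 → borrow from next column: (0+2) - 1 = 1, borrow out 1
  col 10: (1 - 1 borrow-in) - 0 → 0 - 0 = 0, borrow out 0
Reading bits MSB→LSB: 01100101110
Strip leading zeros: 1100101110
= 1100101110


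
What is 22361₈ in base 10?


Positional values:
Position 0: 1 × 8^0 = 1
Position 1: 6 × 8^1 = 48
Position 2: 3 × 8^2 = 192
Position 3: 2 × 8^3 = 1024
Position 4: 2 × 8^4 = 8192
Sum = 1 + 48 + 192 + 1024 + 8192
= 9457


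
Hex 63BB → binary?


Each hex digit → 4 binary bits:
  6 = 0110
  3 = 0011
  B = 1011
  B = 1011
Concatenate: 0110 0011 1011 1011
= 0110001110111011


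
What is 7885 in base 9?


Divide by 9 repeatedly:
7885 ÷ 9 = 876 remainder 1
876 ÷ 9 = 97 remainder 3
97 ÷ 9 = 10 remainder 7
10 ÷ 9 = 1 remainder 1
1 ÷ 9 = 0 remainder 1
Reading remainders bottom-up:
= 11731


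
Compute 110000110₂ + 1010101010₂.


Align and add column by column (LSB to MSB, carry propagating):
  00110000110
+ 01010101010
  -----------
  col 0: 0 + 0 + 0 (carry in) = 0 → bit 0, carry out 0
  col 1: 1 + 1 + 0 (carry in) = 2 → bit 0, carry out 1
  col 2: 1 + 0 + 1 (carry in) = 2 → bit 0, carry out 1
  col 3: 0 + 1 + 1 (carry in) = 2 → bit 0, carry out 1
  col 4: 0 + 0 + 1 (carry in) = 1 → bit 1, carry out 0
  col 5: 0 + 1 + 0 (carry in) = 1 → bit 1, carry out 0
  col 6: 0 + 0 + 0 (carry in) = 0 → bit 0, carry out 0
  col 7: 1 + 1 + 0 (carry in) = 2 → bit 0, carry out 1
  col 8: 1 + 0 + 1 (carry in) = 2 → bit 0, carry out 1
  col 9: 0 + 1 + 1 (carry in) = 2 → bit 0, carry out 1
  col 10: 0 + 0 + 1 (carry in) = 1 → bit 1, carry out 0
Reading bits MSB→LSB: 10000110000
Strip leading zeros: 10000110000
= 10000110000


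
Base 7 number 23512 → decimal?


Positional values (base 7):
  2 × 7^0 = 2 × 1 = 2
  1 × 7^1 = 1 × 7 = 7
  5 × 7^2 = 5 × 49 = 245
  3 × 7^3 = 3 × 343 = 1029
  2 × 7^4 = 2 × 2401 = 4802
Sum = 2 + 7 + 245 + 1029 + 4802
= 6085


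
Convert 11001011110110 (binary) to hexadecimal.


Group into 4-bit nibbles: 0011001011110110
  0011 = 3
  0010 = 2
  1111 = F
  0110 = 6
= 0x32F6


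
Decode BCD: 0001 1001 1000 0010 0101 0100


Each 4-bit group → digit:
  0001 → 1
  1001 → 9
  1000 → 8
  0010 → 2
  0101 → 5
  0100 → 4
= 198254


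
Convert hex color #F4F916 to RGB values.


Hex: #F4F916
R = F4₁₆ = 244
G = F9₁₆ = 249
B = 16₁₆ = 22
= RGB(244, 249, 22)


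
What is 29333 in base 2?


Divide by 2 repeatedly:
29333 ÷ 2 = 14666 remainder 1
14666 ÷ 2 = 7333 remainder 0
7333 ÷ 2 = 3666 remainder 1
3666 ÷ 2 = 1833 remainder 0
1833 ÷ 2 = 916 remainder 1
916 ÷ 2 = 458 remainder 0
458 ÷ 2 = 229 remainder 0
229 ÷ 2 = 114 remainder 1
114 ÷ 2 = 57 remainder 0
57 ÷ 2 = 28 remainder 1
28 ÷ 2 = 14 remainder 0
14 ÷ 2 = 7 remainder 0
7 ÷ 2 = 3 remainder 1
3 ÷ 2 = 1 remainder 1
1 ÷ 2 = 0 remainder 1
Reading remainders bottom-up:
= 111001010010101


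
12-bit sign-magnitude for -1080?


Sign bit: 1 (negative)
Magnitude: 1080 = 10000111000
= 110000111000


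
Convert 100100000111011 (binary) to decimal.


Positional values:
Bit 0: 1 × 2^0 = 1
Bit 1: 1 × 2^1 = 2
Bit 3: 1 × 2^3 = 8
Bit 4: 1 × 2^4 = 16
Bit 5: 1 × 2^5 = 32
Bit 11: 1 × 2^11 = 2048
Bit 14: 1 × 2^14 = 16384
Sum = 1 + 2 + 8 + 16 + 32 + 2048 + 16384
= 18491


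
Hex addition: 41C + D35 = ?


Align and add column by column (LSB to MSB, each column mod 16 with carry):
  041C
+ 0D35
  ----
  col 0: C(12) + 5(5) + 0 (carry in) = 17 → 1(1), carry out 1
  col 1: 1(1) + 3(3) + 1 (carry in) = 5 → 5(5), carry out 0
  col 2: 4(4) + D(13) + 0 (carry in) = 17 → 1(1), carry out 1
  col 3: 0(0) + 0(0) + 1 (carry in) = 1 → 1(1), carry out 0
Reading digits MSB→LSB: 1151
Strip leading zeros: 1151
= 0x1151


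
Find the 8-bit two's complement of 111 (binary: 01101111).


Original: 01101111
Step 1 - Invert all bits: 10010000
Step 2 - Add 1: 10010000 + 1
= 10010001 (represents -111)


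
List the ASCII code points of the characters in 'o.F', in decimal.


String: 'o.F'  (3 characters)
Per-character ASCII lookup:
  'o': lowercase starts at 97: 'o' = 97 + 14 = 111
  '.': special character: '.' = 46
  'F': uppercase starts at 65: 'F' = 65 + 5 = 70
= 111 46 70


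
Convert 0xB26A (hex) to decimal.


Positional values:
Position 0: A × 16^0 = 10 × 1 = 10
Position 1: 6 × 16^1 = 6 × 16 = 96
Position 2: 2 × 16^2 = 2 × 256 = 512
Position 3: B × 16^3 = 11 × 4096 = 45056
Sum = 10 + 96 + 512 + 45056
= 45674


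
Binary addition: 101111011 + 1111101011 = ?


Align and add column by column (LSB to MSB, carry propagating):
  00101111011
+ 01111101011
  -----------
  col 0: 1 + 1 + 0 (carry in) = 2 → bit 0, carry out 1
  col 1: 1 + 1 + 1 (carry in) = 3 → bit 1, carry out 1
  col 2: 0 + 0 + 1 (carry in) = 1 → bit 1, carry out 0
  col 3: 1 + 1 + 0 (carry in) = 2 → bit 0, carry out 1
  col 4: 1 + 0 + 1 (carry in) = 2 → bit 0, carry out 1
  col 5: 1 + 1 + 1 (carry in) = 3 → bit 1, carry out 1
  col 6: 1 + 1 + 1 (carry in) = 3 → bit 1, carry out 1
  col 7: 0 + 1 + 1 (carry in) = 2 → bit 0, carry out 1
  col 8: 1 + 1 + 1 (carry in) = 3 → bit 1, carry out 1
  col 9: 0 + 1 + 1 (carry in) = 2 → bit 0, carry out 1
  col 10: 0 + 0 + 1 (carry in) = 1 → bit 1, carry out 0
Reading bits MSB→LSB: 10101100110
Strip leading zeros: 10101100110
= 10101100110


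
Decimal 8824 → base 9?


Divide by 9 repeatedly:
8824 ÷ 9 = 980 remainder 4
980 ÷ 9 = 108 remainder 8
108 ÷ 9 = 12 remainder 0
12 ÷ 9 = 1 remainder 3
1 ÷ 9 = 0 remainder 1
Reading remainders bottom-up:
= 13084


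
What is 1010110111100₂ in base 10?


Positional values:
Bit 2: 1 × 2^2 = 4
Bit 3: 1 × 2^3 = 8
Bit 4: 1 × 2^4 = 16
Bit 5: 1 × 2^5 = 32
Bit 7: 1 × 2^7 = 128
Bit 8: 1 × 2^8 = 256
Bit 10: 1 × 2^10 = 1024
Bit 12: 1 × 2^12 = 4096
Sum = 4 + 8 + 16 + 32 + 128 + 256 + 1024 + 4096
= 5564


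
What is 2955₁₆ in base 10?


Positional values:
Position 0: 5 × 16^0 = 5 × 1 = 5
Position 1: 5 × 16^1 = 5 × 16 = 80
Position 2: 9 × 16^2 = 9 × 256 = 2304
Position 3: 2 × 16^3 = 2 × 4096 = 8192
Sum = 5 + 80 + 2304 + 8192
= 10581


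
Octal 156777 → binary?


Each octal digit → 3 binary bits:
  1 = 001
  5 = 101
  6 = 110
  7 = 111
  7 = 111
  7 = 111
Concatenate: 001 101 110 111 111 111
= 001101110111111111


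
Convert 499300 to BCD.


Each digit → 4-bit binary:
  4 → 0100
  9 → 1001
  9 → 1001
  3 → 0011
  0 → 0000
  0 → 0000
= 0100 1001 1001 0011 0000 0000


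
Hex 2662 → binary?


Each hex digit → 4 binary bits:
  2 = 0010
  6 = 0110
  6 = 0110
  2 = 0010
Concatenate: 0010 0110 0110 0010
= 0010011001100010


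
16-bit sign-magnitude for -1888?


Sign bit: 1 (negative)
Magnitude: 1888 = 000011101100000
= 1000011101100000


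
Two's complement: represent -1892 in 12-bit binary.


Original: 011101100100
Step 1 - Invert all bits: 100010011011
Step 2 - Add 1: 100010011011 + 1
= 100010011100 (represents -1892)


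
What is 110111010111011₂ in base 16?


Group into 4-bit nibbles: 0110111010111011
  0110 = 6
  1110 = E
  1011 = B
  1011 = B
= 0x6EBB


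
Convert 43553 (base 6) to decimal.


Positional values (base 6):
  3 × 6^0 = 3 × 1 = 3
  5 × 6^1 = 5 × 6 = 30
  5 × 6^2 = 5 × 36 = 180
  3 × 6^3 = 3 × 216 = 648
  4 × 6^4 = 4 × 1296 = 5184
Sum = 3 + 30 + 180 + 648 + 5184
= 6045


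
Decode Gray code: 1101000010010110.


Gray code: 1101000010010110
MSB stays the same: 1
Each subsequent bit = prev_binary XOR current_gray:
  B[1] = 1 XOR 1 = 0
  B[2] = 0 XOR 0 = 0
  B[3] = 0 XOR 1 = 1
  B[4] = 1 XOR 0 = 1
  B[5] = 1 XOR 0 = 1
  B[6] = 1 XOR 0 = 1
  B[7] = 1 XOR 0 = 1
  B[8] = 1 XOR 1 = 0
  B[9] = 0 XOR 0 = 0
  B[10] = 0 XOR 0 = 0
  B[11] = 0 XOR 1 = 1
  B[12] = 1 XOR 0 = 1
  B[13] = 1 XOR 1 = 0
  B[14] = 0 XOR 1 = 1
  B[15] = 1 XOR 0 = 1
= 1001111100011011 (40731 decimal)


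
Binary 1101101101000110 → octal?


Group into 3-bit groups: 001101101101000110
  001 = 1
  101 = 5
  101 = 5
  101 = 5
  000 = 0
  110 = 6
= 0o155506


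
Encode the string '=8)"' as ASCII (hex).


String: '=8)"'  (4 characters)
Per-character ASCII lookup:
  '=': special character: '=' = 61 → 0x3D
  '8': digits start at 48: '8' = 48 + 8 = 56 → 0x38
  ')': special character: ')' = 41 → 0x29
  '"': special character: '"' = 34 → 0x22
= 0x3D 0x38 0x29 0x22


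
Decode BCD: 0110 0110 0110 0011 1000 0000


Each 4-bit group → digit:
  0110 → 6
  0110 → 6
  0110 → 6
  0011 → 3
  1000 → 8
  0000 → 0
= 666380


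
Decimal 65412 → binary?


Divide by 2 repeatedly:
65412 ÷ 2 = 32706 remainder 0
32706 ÷ 2 = 16353 remainder 0
16353 ÷ 2 = 8176 remainder 1
8176 ÷ 2 = 4088 remainder 0
4088 ÷ 2 = 2044 remainder 0
2044 ÷ 2 = 1022 remainder 0
1022 ÷ 2 = 511 remainder 0
511 ÷ 2 = 255 remainder 1
255 ÷ 2 = 127 remainder 1
127 ÷ 2 = 63 remainder 1
63 ÷ 2 = 31 remainder 1
31 ÷ 2 = 15 remainder 1
15 ÷ 2 = 7 remainder 1
7 ÷ 2 = 3 remainder 1
3 ÷ 2 = 1 remainder 1
1 ÷ 2 = 0 remainder 1
Reading remainders bottom-up:
= 1111111110000100


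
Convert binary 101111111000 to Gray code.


Binary: 101111111000
Gray code: G = B XOR (B >> 1)
B >> 1 = 010111111100
101111111000 XOR 010111111100:
  1 XOR 0 = 1
  0 XOR 1 = 1
  1 XOR 0 = 1
  1 XOR 1 = 0
  1 XOR 1 = 0
  1 XOR 1 = 0
  1 XOR 1 = 0
  1 XOR 1 = 0
  1 XOR 1 = 0
  0 XOR 1 = 1
  0 XOR 0 = 0
  0 XOR 0 = 0
= 111000000100


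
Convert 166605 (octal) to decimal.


Positional values:
Position 0: 5 × 8^0 = 5
Position 1: 0 × 8^1 = 0
Position 2: 6 × 8^2 = 384
Position 3: 6 × 8^3 = 3072
Position 4: 6 × 8^4 = 24576
Position 5: 1 × 8^5 = 32768
Sum = 5 + 0 + 384 + 3072 + 24576 + 32768
= 60805


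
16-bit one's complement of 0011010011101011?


Original: 0011010011101011
Invert all bits:
  bit 0: 0 → 1
  bit 1: 0 → 1
  bit 2: 1 → 0
  bit 3: 1 → 0
  bit 4: 0 → 1
  bit 5: 1 → 0
  bit 6: 0 → 1
  bit 7: 0 → 1
  bit 8: 1 → 0
  bit 9: 1 → 0
  bit 10: 1 → 0
  bit 11: 0 → 1
  bit 12: 1 → 0
  bit 13: 0 → 1
  bit 14: 1 → 0
  bit 15: 1 → 0
= 1100101100010100


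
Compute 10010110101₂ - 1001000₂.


Align and subtract column by column (LSB to MSB, borrowing when needed):
  10010110101
- 00001001000
  -----------
  col 0: (1 - 0 borrow-in) - 0 → 1 - 0 = 1, borrow out 0
  col 1: (0 - 0 borrow-in) - 0 → 0 - 0 = 0, borrow out 0
  col 2: (1 - 0 borrow-in) - 0 → 1 - 0 = 1, borrow out 0
  col 3: (0 - 0 borrow-in) - 1 → borrow from next column: (0+2) - 1 = 1, borrow out 1
  col 4: (1 - 1 borrow-in) - 0 → 0 - 0 = 0, borrow out 0
  col 5: (1 - 0 borrow-in) - 0 → 1 - 0 = 1, borrow out 0
  col 6: (0 - 0 borrow-in) - 1 → borrow from next column: (0+2) - 1 = 1, borrow out 1
  col 7: (1 - 1 borrow-in) - 0 → 0 - 0 = 0, borrow out 0
  col 8: (0 - 0 borrow-in) - 0 → 0 - 0 = 0, borrow out 0
  col 9: (0 - 0 borrow-in) - 0 → 0 - 0 = 0, borrow out 0
  col 10: (1 - 0 borrow-in) - 0 → 1 - 0 = 1, borrow out 0
Reading bits MSB→LSB: 10001101101
Strip leading zeros: 10001101101
= 10001101101


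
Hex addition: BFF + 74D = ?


Align and add column by column (LSB to MSB, each column mod 16 with carry):
  0BFF
+ 074D
  ----
  col 0: F(15) + D(13) + 0 (carry in) = 28 → C(12), carry out 1
  col 1: F(15) + 4(4) + 1 (carry in) = 20 → 4(4), carry out 1
  col 2: B(11) + 7(7) + 1 (carry in) = 19 → 3(3), carry out 1
  col 3: 0(0) + 0(0) + 1 (carry in) = 1 → 1(1), carry out 0
Reading digits MSB→LSB: 134C
Strip leading zeros: 134C
= 0x134C


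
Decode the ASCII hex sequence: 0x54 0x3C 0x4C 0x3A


Codes (hex): 0x54 0x3C 0x4C 0x3A
Per-code ASCII lookup:
  0x54 = 84  (range 65-90: uppercase, 84 - 65 = 19) → 'T'
  0x3C = 60  (special character) → '<'
  0x4C = 76  (range 65-90: uppercase, 76 - 65 = 11) → 'L'
  0x3A = 58  (special character) → ':'
= 'T<L:'


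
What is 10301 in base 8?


Divide by 8 repeatedly:
10301 ÷ 8 = 1287 remainder 5
1287 ÷ 8 = 160 remainder 7
160 ÷ 8 = 20 remainder 0
20 ÷ 8 = 2 remainder 4
2 ÷ 8 = 0 remainder 2
Reading remainders bottom-up:
= 0o24075


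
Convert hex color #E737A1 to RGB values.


Hex: #E737A1
R = E7₁₆ = 231
G = 37₁₆ = 55
B = A1₁₆ = 161
= RGB(231, 55, 161)


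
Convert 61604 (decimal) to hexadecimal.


Divide by 16 repeatedly:
61604 ÷ 16 = 3850 remainder 4 (4)
3850 ÷ 16 = 240 remainder 10 (A)
240 ÷ 16 = 15 remainder 0 (0)
15 ÷ 16 = 0 remainder 15 (F)
Reading remainders bottom-up:
= 0xF0A4


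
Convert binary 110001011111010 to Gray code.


Binary: 110001011111010
Gray code: G = B XOR (B >> 1)
B >> 1 = 011000101111101
110001011111010 XOR 011000101111101:
  1 XOR 0 = 1
  1 XOR 1 = 0
  0 XOR 1 = 1
  0 XOR 0 = 0
  0 XOR 0 = 0
  1 XOR 0 = 1
  0 XOR 1 = 1
  1 XOR 0 = 1
  1 XOR 1 = 0
  1 XOR 1 = 0
  1 XOR 1 = 0
  1 XOR 1 = 0
  0 XOR 1 = 1
  1 XOR 0 = 1
  0 XOR 1 = 1
= 101001110000111


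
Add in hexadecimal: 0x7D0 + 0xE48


Align and add column by column (LSB to MSB, each column mod 16 with carry):
  07D0
+ 0E48
  ----
  col 0: 0(0) + 8(8) + 0 (carry in) = 8 → 8(8), carry out 0
  col 1: D(13) + 4(4) + 0 (carry in) = 17 → 1(1), carry out 1
  col 2: 7(7) + E(14) + 1 (carry in) = 22 → 6(6), carry out 1
  col 3: 0(0) + 0(0) + 1 (carry in) = 1 → 1(1), carry out 0
Reading digits MSB→LSB: 1618
Strip leading zeros: 1618
= 0x1618


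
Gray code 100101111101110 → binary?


Gray code: 100101111101110
MSB stays the same: 1
Each subsequent bit = prev_binary XOR current_gray:
  B[1] = 1 XOR 0 = 1
  B[2] = 1 XOR 0 = 1
  B[3] = 1 XOR 1 = 0
  B[4] = 0 XOR 0 = 0
  B[5] = 0 XOR 1 = 1
  B[6] = 1 XOR 1 = 0
  B[7] = 0 XOR 1 = 1
  B[8] = 1 XOR 1 = 0
  B[9] = 0 XOR 1 = 1
  B[10] = 1 XOR 0 = 1
  B[11] = 1 XOR 1 = 0
  B[12] = 0 XOR 1 = 1
  B[13] = 1 XOR 1 = 0
  B[14] = 0 XOR 0 = 0
= 111001010110100 (29364 decimal)


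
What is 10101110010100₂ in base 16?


Group into 4-bit nibbles: 0010101110010100
  0010 = 2
  1011 = B
  1001 = 9
  0100 = 4
= 0x2B94


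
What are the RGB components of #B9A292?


Hex: #B9A292
R = B9₁₆ = 185
G = A2₁₆ = 162
B = 92₁₆ = 146
= RGB(185, 162, 146)


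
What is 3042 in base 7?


Divide by 7 repeatedly:
3042 ÷ 7 = 434 remainder 4
434 ÷ 7 = 62 remainder 0
62 ÷ 7 = 8 remainder 6
8 ÷ 7 = 1 remainder 1
1 ÷ 7 = 0 remainder 1
Reading remainders bottom-up:
= 11604


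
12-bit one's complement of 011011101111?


Original: 011011101111
Invert all bits:
  bit 0: 0 → 1
  bit 1: 1 → 0
  bit 2: 1 → 0
  bit 3: 0 → 1
  bit 4: 1 → 0
  bit 5: 1 → 0
  bit 6: 1 → 0
  bit 7: 0 → 1
  bit 8: 1 → 0
  bit 9: 1 → 0
  bit 10: 1 → 0
  bit 11: 1 → 0
= 100100010000


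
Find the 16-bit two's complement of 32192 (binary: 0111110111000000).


Original: 0111110111000000
Step 1 - Invert all bits: 1000001000111111
Step 2 - Add 1: 1000001000111111 + 1
= 1000001001000000 (represents -32192)


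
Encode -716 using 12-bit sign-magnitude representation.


Sign bit: 1 (negative)
Magnitude: 716 = 01011001100
= 101011001100


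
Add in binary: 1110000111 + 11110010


Align and add column by column (LSB to MSB, carry propagating):
  01110000111
+ 00011110010
  -----------
  col 0: 1 + 0 + 0 (carry in) = 1 → bit 1, carry out 0
  col 1: 1 + 1 + 0 (carry in) = 2 → bit 0, carry out 1
  col 2: 1 + 0 + 1 (carry in) = 2 → bit 0, carry out 1
  col 3: 0 + 0 + 1 (carry in) = 1 → bit 1, carry out 0
  col 4: 0 + 1 + 0 (carry in) = 1 → bit 1, carry out 0
  col 5: 0 + 1 + 0 (carry in) = 1 → bit 1, carry out 0
  col 6: 0 + 1 + 0 (carry in) = 1 → bit 1, carry out 0
  col 7: 1 + 1 + 0 (carry in) = 2 → bit 0, carry out 1
  col 8: 1 + 0 + 1 (carry in) = 2 → bit 0, carry out 1
  col 9: 1 + 0 + 1 (carry in) = 2 → bit 0, carry out 1
  col 10: 0 + 0 + 1 (carry in) = 1 → bit 1, carry out 0
Reading bits MSB→LSB: 10001111001
Strip leading zeros: 10001111001
= 10001111001


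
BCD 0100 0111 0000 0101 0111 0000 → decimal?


Each 4-bit group → digit:
  0100 → 4
  0111 → 7
  0000 → 0
  0101 → 5
  0111 → 7
  0000 → 0
= 470570


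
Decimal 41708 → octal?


Divide by 8 repeatedly:
41708 ÷ 8 = 5213 remainder 4
5213 ÷ 8 = 651 remainder 5
651 ÷ 8 = 81 remainder 3
81 ÷ 8 = 10 remainder 1
10 ÷ 8 = 1 remainder 2
1 ÷ 8 = 0 remainder 1
Reading remainders bottom-up:
= 0o121354


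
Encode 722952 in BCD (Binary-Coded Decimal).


Each digit → 4-bit binary:
  7 → 0111
  2 → 0010
  2 → 0010
  9 → 1001
  5 → 0101
  2 → 0010
= 0111 0010 0010 1001 0101 0010


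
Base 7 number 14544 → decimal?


Positional values (base 7):
  4 × 7^0 = 4 × 1 = 4
  4 × 7^1 = 4 × 7 = 28
  5 × 7^2 = 5 × 49 = 245
  4 × 7^3 = 4 × 343 = 1372
  1 × 7^4 = 1 × 2401 = 2401
Sum = 4 + 28 + 245 + 1372 + 2401
= 4050


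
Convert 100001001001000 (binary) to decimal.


Positional values:
Bit 3: 1 × 2^3 = 8
Bit 6: 1 × 2^6 = 64
Bit 9: 1 × 2^9 = 512
Bit 14: 1 × 2^14 = 16384
Sum = 8 + 64 + 512 + 16384
= 16968


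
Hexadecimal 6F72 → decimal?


Positional values:
Position 0: 2 × 16^0 = 2 × 1 = 2
Position 1: 7 × 16^1 = 7 × 16 = 112
Position 2: F × 16^2 = 15 × 256 = 3840
Position 3: 6 × 16^3 = 6 × 4096 = 24576
Sum = 2 + 112 + 3840 + 24576
= 28530


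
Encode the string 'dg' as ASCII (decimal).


String: 'dg'  (2 characters)
Per-character ASCII lookup:
  'd': lowercase starts at 97: 'd' = 97 + 3 = 100
  'g': lowercase starts at 97: 'g' = 97 + 6 = 103
= 100 103


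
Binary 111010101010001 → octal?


Group into 3-bit groups: 111010101010001
  111 = 7
  010 = 2
  101 = 5
  010 = 2
  001 = 1
= 0o72521


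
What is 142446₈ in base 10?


Positional values:
Position 0: 6 × 8^0 = 6
Position 1: 4 × 8^1 = 32
Position 2: 4 × 8^2 = 256
Position 3: 2 × 8^3 = 1024
Position 4: 4 × 8^4 = 16384
Position 5: 1 × 8^5 = 32768
Sum = 6 + 32 + 256 + 1024 + 16384 + 32768
= 50470


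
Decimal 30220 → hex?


Divide by 16 repeatedly:
30220 ÷ 16 = 1888 remainder 12 (C)
1888 ÷ 16 = 118 remainder 0 (0)
118 ÷ 16 = 7 remainder 6 (6)
7 ÷ 16 = 0 remainder 7 (7)
Reading remainders bottom-up:
= 0x760C


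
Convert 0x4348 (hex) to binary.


Each hex digit → 4 binary bits:
  4 = 0100
  3 = 0011
  4 = 0100
  8 = 1000
Concatenate: 0100 0011 0100 1000
= 0100001101001000


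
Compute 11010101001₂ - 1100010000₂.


Align and subtract column by column (LSB to MSB, borrowing when needed):
  11010101001
- 01100010000
  -----------
  col 0: (1 - 0 borrow-in) - 0 → 1 - 0 = 1, borrow out 0
  col 1: (0 - 0 borrow-in) - 0 → 0 - 0 = 0, borrow out 0
  col 2: (0 - 0 borrow-in) - 0 → 0 - 0 = 0, borrow out 0
  col 3: (1 - 0 borrow-in) - 0 → 1 - 0 = 1, borrow out 0
  col 4: (0 - 0 borrow-in) - 1 → borrow from next column: (0+2) - 1 = 1, borrow out 1
  col 5: (1 - 1 borrow-in) - 0 → 0 - 0 = 0, borrow out 0
  col 6: (0 - 0 borrow-in) - 0 → 0 - 0 = 0, borrow out 0
  col 7: (1 - 0 borrow-in) - 0 → 1 - 0 = 1, borrow out 0
  col 8: (0 - 0 borrow-in) - 1 → borrow from next column: (0+2) - 1 = 1, borrow out 1
  col 9: (1 - 1 borrow-in) - 1 → borrow from next column: (0+2) - 1 = 1, borrow out 1
  col 10: (1 - 1 borrow-in) - 0 → 0 - 0 = 0, borrow out 0
Reading bits MSB→LSB: 01110011001
Strip leading zeros: 1110011001
= 1110011001


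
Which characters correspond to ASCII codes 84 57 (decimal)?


Codes (decimal): 84 57
Per-code ASCII lookup:
  84  (range 65-90: uppercase, 84 - 65 = 19) → 'T'
  57  (range 48-57: digits, 57 - 48 = 9) → '9'
= 'T9'


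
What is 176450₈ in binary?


Each octal digit → 3 binary bits:
  1 = 001
  7 = 111
  6 = 110
  4 = 100
  5 = 101
  0 = 000
Concatenate: 001 111 110 100 101 000
= 001111110100101000


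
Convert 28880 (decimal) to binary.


Divide by 2 repeatedly:
28880 ÷ 2 = 14440 remainder 0
14440 ÷ 2 = 7220 remainder 0
7220 ÷ 2 = 3610 remainder 0
3610 ÷ 2 = 1805 remainder 0
1805 ÷ 2 = 902 remainder 1
902 ÷ 2 = 451 remainder 0
451 ÷ 2 = 225 remainder 1
225 ÷ 2 = 112 remainder 1
112 ÷ 2 = 56 remainder 0
56 ÷ 2 = 28 remainder 0
28 ÷ 2 = 14 remainder 0
14 ÷ 2 = 7 remainder 0
7 ÷ 2 = 3 remainder 1
3 ÷ 2 = 1 remainder 1
1 ÷ 2 = 0 remainder 1
Reading remainders bottom-up:
= 111000011010000


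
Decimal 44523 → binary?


Divide by 2 repeatedly:
44523 ÷ 2 = 22261 remainder 1
22261 ÷ 2 = 11130 remainder 1
11130 ÷ 2 = 5565 remainder 0
5565 ÷ 2 = 2782 remainder 1
2782 ÷ 2 = 1391 remainder 0
1391 ÷ 2 = 695 remainder 1
695 ÷ 2 = 347 remainder 1
347 ÷ 2 = 173 remainder 1
173 ÷ 2 = 86 remainder 1
86 ÷ 2 = 43 remainder 0
43 ÷ 2 = 21 remainder 1
21 ÷ 2 = 10 remainder 1
10 ÷ 2 = 5 remainder 0
5 ÷ 2 = 2 remainder 1
2 ÷ 2 = 1 remainder 0
1 ÷ 2 = 0 remainder 1
Reading remainders bottom-up:
= 1010110111101011
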